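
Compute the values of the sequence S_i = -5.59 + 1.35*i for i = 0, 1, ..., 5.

This is an arithmetic sequence.
i=0: S_0 = -5.59 + 1.35*0 = -5.59
i=1: S_1 = -5.59 + 1.35*1 = -4.24
i=2: S_2 = -5.59 + 1.35*2 = -2.89
i=3: S_3 = -5.59 + 1.35*3 = -1.54
i=4: S_4 = -5.59 + 1.35*4 = -0.19
i=5: S_5 = -5.59 + 1.35*5 = 1.16
The first 6 terms are: [-5.59, -4.24, -2.89, -1.54, -0.19, 1.16]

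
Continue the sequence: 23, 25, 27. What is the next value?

Differences: 25 - 23 = 2
This is an arithmetic sequence with common difference d = 2.
Next term = 27 + 2 = 29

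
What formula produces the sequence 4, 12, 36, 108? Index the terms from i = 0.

Check ratios: 12 / 4 = 3.0
Common ratio r = 3.
First term a = 4.
Formula: S_i = 4 * 3^i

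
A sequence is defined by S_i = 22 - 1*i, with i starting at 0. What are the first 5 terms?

This is an arithmetic sequence.
i=0: S_0 = 22 + -1*0 = 22
i=1: S_1 = 22 + -1*1 = 21
i=2: S_2 = 22 + -1*2 = 20
i=3: S_3 = 22 + -1*3 = 19
i=4: S_4 = 22 + -1*4 = 18
The first 5 terms are: [22, 21, 20, 19, 18]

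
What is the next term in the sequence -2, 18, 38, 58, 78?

Differences: 18 - -2 = 20
This is an arithmetic sequence with common difference d = 20.
Next term = 78 + 20 = 98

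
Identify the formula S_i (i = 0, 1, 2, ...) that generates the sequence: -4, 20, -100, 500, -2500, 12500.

Check ratios: 20 / -4 = -5.0
Common ratio r = -5.
First term a = -4.
Formula: S_i = -4 * (-5)^i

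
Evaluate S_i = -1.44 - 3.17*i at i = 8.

S_8 = -1.44 + -3.17*8 = -1.44 + -25.36 = -26.8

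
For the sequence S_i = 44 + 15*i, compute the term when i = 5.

S_5 = 44 + 15*5 = 44 + 75 = 119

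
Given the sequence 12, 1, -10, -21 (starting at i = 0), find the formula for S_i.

Check differences: 1 - 12 = -11
-10 - 1 = -11
Common difference d = -11.
First term a = 12.
Formula: S_i = 12 - 11*i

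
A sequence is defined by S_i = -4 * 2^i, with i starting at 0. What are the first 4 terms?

This is a geometric sequence.
i=0: S_0 = -4 * 2^0 = -4
i=1: S_1 = -4 * 2^1 = -8
i=2: S_2 = -4 * 2^2 = -16
i=3: S_3 = -4 * 2^3 = -32
The first 4 terms are: [-4, -8, -16, -32]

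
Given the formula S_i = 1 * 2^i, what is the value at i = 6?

S_6 = 1 * 2^6 = 1 * 64 = 64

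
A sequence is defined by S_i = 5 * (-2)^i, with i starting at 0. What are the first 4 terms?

This is a geometric sequence.
i=0: S_0 = 5 * (-2)^0 = 5
i=1: S_1 = 5 * (-2)^1 = -10
i=2: S_2 = 5 * (-2)^2 = 20
i=3: S_3 = 5 * (-2)^3 = -40
The first 4 terms are: [5, -10, 20, -40]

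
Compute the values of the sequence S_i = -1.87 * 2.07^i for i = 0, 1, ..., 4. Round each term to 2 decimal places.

This is a geometric sequence.
i=0: S_0 = -1.87 * 2.07^0 = -1.87
i=1: S_1 = -1.87 * 2.07^1 ≈ -3.87
i=2: S_2 = -1.87 * 2.07^2 ≈ -8.01
i=3: S_3 = -1.87 * 2.07^3 ≈ -16.59
i=4: S_4 = -1.87 * 2.07^4 ≈ -34.33
The first 5 terms are: [-1.87, -3.87, -8.01, -16.59, -34.33]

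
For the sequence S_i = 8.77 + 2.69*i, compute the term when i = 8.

S_8 = 8.77 + 2.69*8 = 8.77 + 21.52 = 30.29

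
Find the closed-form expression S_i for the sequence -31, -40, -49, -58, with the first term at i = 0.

Check differences: -40 - -31 = -9
-49 - -40 = -9
Common difference d = -9.
First term a = -31.
Formula: S_i = -31 - 9*i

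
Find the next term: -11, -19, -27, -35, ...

Differences: -19 - -11 = -8
This is an arithmetic sequence with common difference d = -8.
Next term = -35 + -8 = -43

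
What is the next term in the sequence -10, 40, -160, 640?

Ratios: 40 / -10 = -4.0
This is a geometric sequence with common ratio r = -4.
Next term = 640 * -4 = -2560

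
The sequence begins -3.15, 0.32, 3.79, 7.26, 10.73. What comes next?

Differences: 0.32 - -3.15 = 3.47
This is an arithmetic sequence with common difference d = 3.47.
Next term = 10.73 + 3.47 = 14.2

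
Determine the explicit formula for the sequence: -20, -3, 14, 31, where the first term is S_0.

Check differences: -3 - -20 = 17
14 - -3 = 17
Common difference d = 17.
First term a = -20.
Formula: S_i = -20 + 17*i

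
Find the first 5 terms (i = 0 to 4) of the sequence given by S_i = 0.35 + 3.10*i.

This is an arithmetic sequence.
i=0: S_0 = 0.35 + 3.1*0 = 0.35
i=1: S_1 = 0.35 + 3.1*1 = 3.45
i=2: S_2 = 0.35 + 3.1*2 = 6.55
i=3: S_3 = 0.35 + 3.1*3 = 9.65
i=4: S_4 = 0.35 + 3.1*4 = 12.75
The first 5 terms are: [0.35, 3.45, 6.55, 9.65, 12.75]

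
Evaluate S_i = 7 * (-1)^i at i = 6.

S_6 = 7 * (-1)^6 = 7 * 1 = 7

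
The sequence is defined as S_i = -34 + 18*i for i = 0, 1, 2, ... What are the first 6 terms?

This is an arithmetic sequence.
i=0: S_0 = -34 + 18*0 = -34
i=1: S_1 = -34 + 18*1 = -16
i=2: S_2 = -34 + 18*2 = 2
i=3: S_3 = -34 + 18*3 = 20
i=4: S_4 = -34 + 18*4 = 38
i=5: S_5 = -34 + 18*5 = 56
The first 6 terms are: [-34, -16, 2, 20, 38, 56]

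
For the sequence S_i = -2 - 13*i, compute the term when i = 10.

S_10 = -2 + -13*10 = -2 + -130 = -132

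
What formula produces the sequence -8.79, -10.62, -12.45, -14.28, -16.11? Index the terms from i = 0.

Check differences: -10.62 - -8.79 = -1.83
-12.45 - -10.62 = -1.83
Common difference d = -1.83.
First term a = -8.79.
Formula: S_i = -8.79 - 1.83*i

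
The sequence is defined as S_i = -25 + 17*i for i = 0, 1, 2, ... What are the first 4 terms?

This is an arithmetic sequence.
i=0: S_0 = -25 + 17*0 = -25
i=1: S_1 = -25 + 17*1 = -8
i=2: S_2 = -25 + 17*2 = 9
i=3: S_3 = -25 + 17*3 = 26
The first 4 terms are: [-25, -8, 9, 26]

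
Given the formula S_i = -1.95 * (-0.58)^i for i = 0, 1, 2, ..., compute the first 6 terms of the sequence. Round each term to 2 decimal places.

This is a geometric sequence.
i=0: S_0 = -1.95 * (-0.58)^0 = -1.95
i=1: S_1 = -1.95 * (-0.58)^1 ≈ 1.13
i=2: S_2 = -1.95 * (-0.58)^2 ≈ -0.66
i=3: S_3 = -1.95 * (-0.58)^3 ≈ 0.38
i=4: S_4 = -1.95 * (-0.58)^4 ≈ -0.22
i=5: S_5 = -1.95 * (-0.58)^5 ≈ 0.13
The first 6 terms are: [-1.95, 1.13, -0.66, 0.38, -0.22, 0.13]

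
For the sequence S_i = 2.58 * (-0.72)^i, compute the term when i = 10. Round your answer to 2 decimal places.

S_10 = 2.58 * (-0.72)^10 ≈ 2.58 * 0.0374 ≈ 0.1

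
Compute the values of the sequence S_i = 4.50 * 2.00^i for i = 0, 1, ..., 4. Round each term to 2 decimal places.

This is a geometric sequence.
i=0: S_0 = 4.5 * 2.0^0 = 4.5
i=1: S_1 = 4.5 * 2.0^1 = 9.0
i=2: S_2 = 4.5 * 2.0^2 = 18.0
i=3: S_3 = 4.5 * 2.0^3 = 36.0
i=4: S_4 = 4.5 * 2.0^4 = 72.0
The first 5 terms are: [4.5, 9.0, 18.0, 36.0, 72.0]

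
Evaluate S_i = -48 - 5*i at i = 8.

S_8 = -48 + -5*8 = -48 + -40 = -88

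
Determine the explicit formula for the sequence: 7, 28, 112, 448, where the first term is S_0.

Check ratios: 28 / 7 = 4.0
Common ratio r = 4.
First term a = 7.
Formula: S_i = 7 * 4^i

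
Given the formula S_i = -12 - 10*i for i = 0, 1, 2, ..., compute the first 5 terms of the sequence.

This is an arithmetic sequence.
i=0: S_0 = -12 + -10*0 = -12
i=1: S_1 = -12 + -10*1 = -22
i=2: S_2 = -12 + -10*2 = -32
i=3: S_3 = -12 + -10*3 = -42
i=4: S_4 = -12 + -10*4 = -52
The first 5 terms are: [-12, -22, -32, -42, -52]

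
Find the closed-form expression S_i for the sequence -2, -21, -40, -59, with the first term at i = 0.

Check differences: -21 - -2 = -19
-40 - -21 = -19
Common difference d = -19.
First term a = -2.
Formula: S_i = -2 - 19*i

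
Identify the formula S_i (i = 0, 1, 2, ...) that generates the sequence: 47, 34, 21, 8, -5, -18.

Check differences: 34 - 47 = -13
21 - 34 = -13
Common difference d = -13.
First term a = 47.
Formula: S_i = 47 - 13*i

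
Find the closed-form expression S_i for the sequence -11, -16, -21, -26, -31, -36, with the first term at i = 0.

Check differences: -16 - -11 = -5
-21 - -16 = -5
Common difference d = -5.
First term a = -11.
Formula: S_i = -11 - 5*i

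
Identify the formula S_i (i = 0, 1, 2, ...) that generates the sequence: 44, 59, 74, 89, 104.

Check differences: 59 - 44 = 15
74 - 59 = 15
Common difference d = 15.
First term a = 44.
Formula: S_i = 44 + 15*i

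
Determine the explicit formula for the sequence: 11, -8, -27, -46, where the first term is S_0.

Check differences: -8 - 11 = -19
-27 - -8 = -19
Common difference d = -19.
First term a = 11.
Formula: S_i = 11 - 19*i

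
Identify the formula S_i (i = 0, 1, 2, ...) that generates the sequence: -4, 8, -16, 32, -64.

Check ratios: 8 / -4 = -2.0
Common ratio r = -2.
First term a = -4.
Formula: S_i = -4 * (-2)^i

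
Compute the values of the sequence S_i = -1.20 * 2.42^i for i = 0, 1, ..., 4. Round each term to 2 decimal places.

This is a geometric sequence.
i=0: S_0 = -1.2 * 2.42^0 = -1.2
i=1: S_1 = -1.2 * 2.42^1 ≈ -2.9
i=2: S_2 = -1.2 * 2.42^2 ≈ -7.03
i=3: S_3 = -1.2 * 2.42^3 ≈ -17.01
i=4: S_4 = -1.2 * 2.42^4 ≈ -41.16
The first 5 terms are: [-1.2, -2.9, -7.03, -17.01, -41.16]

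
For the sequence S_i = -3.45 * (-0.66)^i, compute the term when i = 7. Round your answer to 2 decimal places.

S_7 = -3.45 * (-0.66)^7 ≈ -3.45 * -0.0546 ≈ 0.19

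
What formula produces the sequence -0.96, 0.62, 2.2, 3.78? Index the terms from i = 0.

Check differences: 0.62 - -0.96 = 1.58
2.2 - 0.62 = 1.58
Common difference d = 1.58.
First term a = -0.96.
Formula: S_i = -0.96 + 1.58*i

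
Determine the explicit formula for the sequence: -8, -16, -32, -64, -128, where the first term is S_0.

Check ratios: -16 / -8 = 2.0
Common ratio r = 2.
First term a = -8.
Formula: S_i = -8 * 2^i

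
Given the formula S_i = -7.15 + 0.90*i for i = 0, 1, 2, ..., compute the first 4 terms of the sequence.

This is an arithmetic sequence.
i=0: S_0 = -7.15 + 0.9*0 = -7.15
i=1: S_1 = -7.15 + 0.9*1 = -6.25
i=2: S_2 = -7.15 + 0.9*2 = -5.35
i=3: S_3 = -7.15 + 0.9*3 = -4.45
The first 4 terms are: [-7.15, -6.25, -5.35, -4.45]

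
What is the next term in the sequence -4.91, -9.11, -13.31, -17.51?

Differences: -9.11 - -4.91 = -4.2
This is an arithmetic sequence with common difference d = -4.2.
Next term = -17.51 + -4.2 = -21.71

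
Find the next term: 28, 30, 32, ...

Differences: 30 - 28 = 2
This is an arithmetic sequence with common difference d = 2.
Next term = 32 + 2 = 34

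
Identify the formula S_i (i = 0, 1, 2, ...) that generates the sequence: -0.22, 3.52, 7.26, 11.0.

Check differences: 3.52 - -0.22 = 3.74
7.26 - 3.52 = 3.74
Common difference d = 3.74.
First term a = -0.22.
Formula: S_i = -0.22 + 3.74*i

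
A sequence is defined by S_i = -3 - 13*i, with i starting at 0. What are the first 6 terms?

This is an arithmetic sequence.
i=0: S_0 = -3 + -13*0 = -3
i=1: S_1 = -3 + -13*1 = -16
i=2: S_2 = -3 + -13*2 = -29
i=3: S_3 = -3 + -13*3 = -42
i=4: S_4 = -3 + -13*4 = -55
i=5: S_5 = -3 + -13*5 = -68
The first 6 terms are: [-3, -16, -29, -42, -55, -68]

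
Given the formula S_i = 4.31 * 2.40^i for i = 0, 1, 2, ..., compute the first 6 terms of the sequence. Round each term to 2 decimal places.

This is a geometric sequence.
i=0: S_0 = 4.31 * 2.4^0 = 4.31
i=1: S_1 = 4.31 * 2.4^1 ≈ 10.34
i=2: S_2 = 4.31 * 2.4^2 ≈ 24.83
i=3: S_3 = 4.31 * 2.4^3 ≈ 59.58
i=4: S_4 = 4.31 * 2.4^4 ≈ 143.0
i=5: S_5 = 4.31 * 2.4^5 ≈ 343.19
The first 6 terms are: [4.31, 10.34, 24.83, 59.58, 143.0, 343.19]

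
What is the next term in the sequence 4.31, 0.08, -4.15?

Differences: 0.08 - 4.31 = -4.23
This is an arithmetic sequence with common difference d = -4.23.
Next term = -4.15 + -4.23 = -8.38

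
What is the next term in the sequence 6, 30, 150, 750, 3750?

Ratios: 30 / 6 = 5.0
This is a geometric sequence with common ratio r = 5.
Next term = 3750 * 5 = 18750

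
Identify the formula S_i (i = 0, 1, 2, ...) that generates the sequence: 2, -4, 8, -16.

Check ratios: -4 / 2 = -2.0
Common ratio r = -2.
First term a = 2.
Formula: S_i = 2 * (-2)^i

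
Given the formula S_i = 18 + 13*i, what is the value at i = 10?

S_10 = 18 + 13*10 = 18 + 130 = 148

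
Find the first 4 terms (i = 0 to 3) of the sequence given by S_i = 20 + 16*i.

This is an arithmetic sequence.
i=0: S_0 = 20 + 16*0 = 20
i=1: S_1 = 20 + 16*1 = 36
i=2: S_2 = 20 + 16*2 = 52
i=3: S_3 = 20 + 16*3 = 68
The first 4 terms are: [20, 36, 52, 68]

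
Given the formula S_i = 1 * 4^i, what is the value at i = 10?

S_10 = 1 * 4^10 = 1 * 1048576 = 1048576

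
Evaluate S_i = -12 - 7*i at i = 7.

S_7 = -12 + -7*7 = -12 + -49 = -61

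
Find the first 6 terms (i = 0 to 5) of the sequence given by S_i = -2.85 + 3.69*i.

This is an arithmetic sequence.
i=0: S_0 = -2.85 + 3.69*0 = -2.85
i=1: S_1 = -2.85 + 3.69*1 = 0.84
i=2: S_2 = -2.85 + 3.69*2 = 4.53
i=3: S_3 = -2.85 + 3.69*3 = 8.22
i=4: S_4 = -2.85 + 3.69*4 = 11.91
i=5: S_5 = -2.85 + 3.69*5 = 15.6
The first 6 terms are: [-2.85, 0.84, 4.53, 8.22, 11.91, 15.6]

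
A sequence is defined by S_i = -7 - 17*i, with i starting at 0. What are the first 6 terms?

This is an arithmetic sequence.
i=0: S_0 = -7 + -17*0 = -7
i=1: S_1 = -7 + -17*1 = -24
i=2: S_2 = -7 + -17*2 = -41
i=3: S_3 = -7 + -17*3 = -58
i=4: S_4 = -7 + -17*4 = -75
i=5: S_5 = -7 + -17*5 = -92
The first 6 terms are: [-7, -24, -41, -58, -75, -92]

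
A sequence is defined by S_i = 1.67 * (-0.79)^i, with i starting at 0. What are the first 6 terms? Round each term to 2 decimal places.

This is a geometric sequence.
i=0: S_0 = 1.67 * (-0.79)^0 = 1.67
i=1: S_1 = 1.67 * (-0.79)^1 ≈ -1.32
i=2: S_2 = 1.67 * (-0.79)^2 ≈ 1.04
i=3: S_3 = 1.67 * (-0.79)^3 ≈ -0.82
i=4: S_4 = 1.67 * (-0.79)^4 ≈ 0.65
i=5: S_5 = 1.67 * (-0.79)^5 ≈ -0.51
The first 6 terms are: [1.67, -1.32, 1.04, -0.82, 0.65, -0.51]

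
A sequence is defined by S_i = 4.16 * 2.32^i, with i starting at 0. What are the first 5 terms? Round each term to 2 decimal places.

This is a geometric sequence.
i=0: S_0 = 4.16 * 2.32^0 = 4.16
i=1: S_1 = 4.16 * 2.32^1 ≈ 9.65
i=2: S_2 = 4.16 * 2.32^2 ≈ 22.39
i=3: S_3 = 4.16 * 2.32^3 ≈ 51.95
i=4: S_4 = 4.16 * 2.32^4 ≈ 120.52
The first 5 terms are: [4.16, 9.65, 22.39, 51.95, 120.52]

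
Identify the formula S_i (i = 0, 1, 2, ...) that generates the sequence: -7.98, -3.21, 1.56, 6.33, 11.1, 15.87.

Check differences: -3.21 - -7.98 = 4.77
1.56 - -3.21 = 4.77
Common difference d = 4.77.
First term a = -7.98.
Formula: S_i = -7.98 + 4.77*i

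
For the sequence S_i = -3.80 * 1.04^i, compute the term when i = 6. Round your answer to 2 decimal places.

S_6 = -3.8 * 1.04^6 ≈ -3.8 * 1.2653 ≈ -4.81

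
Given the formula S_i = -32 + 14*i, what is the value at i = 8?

S_8 = -32 + 14*8 = -32 + 112 = 80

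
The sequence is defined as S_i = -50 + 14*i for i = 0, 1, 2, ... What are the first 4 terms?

This is an arithmetic sequence.
i=0: S_0 = -50 + 14*0 = -50
i=1: S_1 = -50 + 14*1 = -36
i=2: S_2 = -50 + 14*2 = -22
i=3: S_3 = -50 + 14*3 = -8
The first 4 terms are: [-50, -36, -22, -8]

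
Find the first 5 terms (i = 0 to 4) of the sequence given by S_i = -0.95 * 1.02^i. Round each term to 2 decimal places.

This is a geometric sequence.
i=0: S_0 = -0.95 * 1.02^0 = -0.95
i=1: S_1 = -0.95 * 1.02^1 ≈ -0.97
i=2: S_2 = -0.95 * 1.02^2 ≈ -0.99
i=3: S_3 = -0.95 * 1.02^3 ≈ -1.01
i=4: S_4 = -0.95 * 1.02^4 ≈ -1.03
The first 5 terms are: [-0.95, -0.97, -0.99, -1.01, -1.03]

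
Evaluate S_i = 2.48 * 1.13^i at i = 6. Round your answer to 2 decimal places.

S_6 = 2.48 * 1.13^6 ≈ 2.48 * 2.082 ≈ 5.16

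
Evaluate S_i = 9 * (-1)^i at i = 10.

S_10 = 9 * (-1)^10 = 9 * 1 = 9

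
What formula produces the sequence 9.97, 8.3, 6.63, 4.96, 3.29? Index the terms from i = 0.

Check differences: 8.3 - 9.97 = -1.67
6.63 - 8.3 = -1.67
Common difference d = -1.67.
First term a = 9.97.
Formula: S_i = 9.97 - 1.67*i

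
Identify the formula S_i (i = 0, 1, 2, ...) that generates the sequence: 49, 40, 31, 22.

Check differences: 40 - 49 = -9
31 - 40 = -9
Common difference d = -9.
First term a = 49.
Formula: S_i = 49 - 9*i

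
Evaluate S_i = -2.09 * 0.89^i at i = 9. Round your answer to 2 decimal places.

S_9 = -2.09 * 0.89^9 ≈ -2.09 * 0.3504 ≈ -0.73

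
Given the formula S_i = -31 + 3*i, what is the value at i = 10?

S_10 = -31 + 3*10 = -31 + 30 = -1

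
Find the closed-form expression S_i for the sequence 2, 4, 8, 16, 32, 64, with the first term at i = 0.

Check ratios: 4 / 2 = 2.0
Common ratio r = 2.
First term a = 2.
Formula: S_i = 2 * 2^i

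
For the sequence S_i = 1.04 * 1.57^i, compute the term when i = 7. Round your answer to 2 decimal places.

S_7 = 1.04 * 1.57^7 ≈ 1.04 * 23.5124 ≈ 24.45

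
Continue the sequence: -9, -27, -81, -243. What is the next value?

Ratios: -27 / -9 = 3.0
This is a geometric sequence with common ratio r = 3.
Next term = -243 * 3 = -729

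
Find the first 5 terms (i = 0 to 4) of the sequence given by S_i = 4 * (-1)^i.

This is a geometric sequence.
i=0: S_0 = 4 * (-1)^0 = 4
i=1: S_1 = 4 * (-1)^1 = -4
i=2: S_2 = 4 * (-1)^2 = 4
i=3: S_3 = 4 * (-1)^3 = -4
i=4: S_4 = 4 * (-1)^4 = 4
The first 5 terms are: [4, -4, 4, -4, 4]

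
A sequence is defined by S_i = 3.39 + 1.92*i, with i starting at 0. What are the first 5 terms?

This is an arithmetic sequence.
i=0: S_0 = 3.39 + 1.92*0 = 3.39
i=1: S_1 = 3.39 + 1.92*1 = 5.31
i=2: S_2 = 3.39 + 1.92*2 = 7.23
i=3: S_3 = 3.39 + 1.92*3 = 9.15
i=4: S_4 = 3.39 + 1.92*4 = 11.07
The first 5 terms are: [3.39, 5.31, 7.23, 9.15, 11.07]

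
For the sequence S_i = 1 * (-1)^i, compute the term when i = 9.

S_9 = 1 * (-1)^9 = 1 * -1 = -1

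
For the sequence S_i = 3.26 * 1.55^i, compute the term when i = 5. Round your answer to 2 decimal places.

S_5 = 3.26 * 1.55^5 ≈ 3.26 * 8.9466 ≈ 29.17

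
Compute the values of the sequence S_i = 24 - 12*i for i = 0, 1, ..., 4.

This is an arithmetic sequence.
i=0: S_0 = 24 + -12*0 = 24
i=1: S_1 = 24 + -12*1 = 12
i=2: S_2 = 24 + -12*2 = 0
i=3: S_3 = 24 + -12*3 = -12
i=4: S_4 = 24 + -12*4 = -24
The first 5 terms are: [24, 12, 0, -12, -24]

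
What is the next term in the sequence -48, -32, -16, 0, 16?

Differences: -32 - -48 = 16
This is an arithmetic sequence with common difference d = 16.
Next term = 16 + 16 = 32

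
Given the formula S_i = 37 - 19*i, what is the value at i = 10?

S_10 = 37 + -19*10 = 37 + -190 = -153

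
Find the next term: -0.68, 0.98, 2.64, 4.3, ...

Differences: 0.98 - -0.68 = 1.66
This is an arithmetic sequence with common difference d = 1.66.
Next term = 4.3 + 1.66 = 5.96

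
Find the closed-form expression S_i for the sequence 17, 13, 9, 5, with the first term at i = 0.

Check differences: 13 - 17 = -4
9 - 13 = -4
Common difference d = -4.
First term a = 17.
Formula: S_i = 17 - 4*i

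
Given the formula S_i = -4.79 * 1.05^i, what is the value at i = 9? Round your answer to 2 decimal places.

S_9 = -4.79 * 1.05^9 ≈ -4.79 * 1.5513 ≈ -7.43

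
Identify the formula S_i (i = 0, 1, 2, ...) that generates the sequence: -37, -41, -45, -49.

Check differences: -41 - -37 = -4
-45 - -41 = -4
Common difference d = -4.
First term a = -37.
Formula: S_i = -37 - 4*i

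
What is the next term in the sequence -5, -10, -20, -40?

Ratios: -10 / -5 = 2.0
This is a geometric sequence with common ratio r = 2.
Next term = -40 * 2 = -80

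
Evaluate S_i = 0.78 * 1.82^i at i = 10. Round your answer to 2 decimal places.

S_10 = 0.78 * 1.82^10 ≈ 0.78 * 398.7621 ≈ 311.03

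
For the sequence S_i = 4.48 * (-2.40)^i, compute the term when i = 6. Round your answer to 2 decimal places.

S_6 = 4.48 * (-2.4)^6 ≈ 4.48 * 191.103 ≈ 856.14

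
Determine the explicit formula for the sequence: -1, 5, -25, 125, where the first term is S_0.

Check ratios: 5 / -1 = -5.0
Common ratio r = -5.
First term a = -1.
Formula: S_i = -1 * (-5)^i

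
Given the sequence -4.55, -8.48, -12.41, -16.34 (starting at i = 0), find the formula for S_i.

Check differences: -8.48 - -4.55 = -3.93
-12.41 - -8.48 = -3.93
Common difference d = -3.93.
First term a = -4.55.
Formula: S_i = -4.55 - 3.93*i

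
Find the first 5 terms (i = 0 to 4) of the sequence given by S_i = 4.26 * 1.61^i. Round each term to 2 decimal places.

This is a geometric sequence.
i=0: S_0 = 4.26 * 1.61^0 = 4.26
i=1: S_1 = 4.26 * 1.61^1 ≈ 6.86
i=2: S_2 = 4.26 * 1.61^2 ≈ 11.04
i=3: S_3 = 4.26 * 1.61^3 ≈ 17.78
i=4: S_4 = 4.26 * 1.61^4 ≈ 28.62
The first 5 terms are: [4.26, 6.86, 11.04, 17.78, 28.62]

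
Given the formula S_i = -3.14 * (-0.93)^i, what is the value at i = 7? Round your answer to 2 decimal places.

S_7 = -3.14 * (-0.93)^7 ≈ -3.14 * -0.6017 ≈ 1.89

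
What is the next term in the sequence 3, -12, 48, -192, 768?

Ratios: -12 / 3 = -4.0
This is a geometric sequence with common ratio r = -4.
Next term = 768 * -4 = -3072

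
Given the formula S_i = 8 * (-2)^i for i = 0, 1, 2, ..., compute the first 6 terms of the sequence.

This is a geometric sequence.
i=0: S_0 = 8 * (-2)^0 = 8
i=1: S_1 = 8 * (-2)^1 = -16
i=2: S_2 = 8 * (-2)^2 = 32
i=3: S_3 = 8 * (-2)^3 = -64
i=4: S_4 = 8 * (-2)^4 = 128
i=5: S_5 = 8 * (-2)^5 = -256
The first 6 terms are: [8, -16, 32, -64, 128, -256]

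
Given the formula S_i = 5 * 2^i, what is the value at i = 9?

S_9 = 5 * 2^9 = 5 * 512 = 2560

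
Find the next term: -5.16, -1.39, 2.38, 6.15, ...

Differences: -1.39 - -5.16 = 3.77
This is an arithmetic sequence with common difference d = 3.77.
Next term = 6.15 + 3.77 = 9.92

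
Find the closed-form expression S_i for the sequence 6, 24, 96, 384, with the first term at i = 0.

Check ratios: 24 / 6 = 4.0
Common ratio r = 4.
First term a = 6.
Formula: S_i = 6 * 4^i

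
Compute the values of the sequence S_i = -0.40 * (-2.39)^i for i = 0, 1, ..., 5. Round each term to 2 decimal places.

This is a geometric sequence.
i=0: S_0 = -0.4 * (-2.39)^0 = -0.4
i=1: S_1 = -0.4 * (-2.39)^1 ≈ 0.96
i=2: S_2 = -0.4 * (-2.39)^2 ≈ -2.28
i=3: S_3 = -0.4 * (-2.39)^3 ≈ 5.46
i=4: S_4 = -0.4 * (-2.39)^4 ≈ -13.05
i=5: S_5 = -0.4 * (-2.39)^5 ≈ 31.19
The first 6 terms are: [-0.4, 0.96, -2.28, 5.46, -13.05, 31.19]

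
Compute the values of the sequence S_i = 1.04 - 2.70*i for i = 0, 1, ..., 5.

This is an arithmetic sequence.
i=0: S_0 = 1.04 + -2.7*0 = 1.04
i=1: S_1 = 1.04 + -2.7*1 = -1.66
i=2: S_2 = 1.04 + -2.7*2 = -4.36
i=3: S_3 = 1.04 + -2.7*3 = -7.06
i=4: S_4 = 1.04 + -2.7*4 = -9.76
i=5: S_5 = 1.04 + -2.7*5 = -12.46
The first 6 terms are: [1.04, -1.66, -4.36, -7.06, -9.76, -12.46]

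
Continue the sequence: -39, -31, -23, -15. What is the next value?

Differences: -31 - -39 = 8
This is an arithmetic sequence with common difference d = 8.
Next term = -15 + 8 = -7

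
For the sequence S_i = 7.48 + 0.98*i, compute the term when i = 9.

S_9 = 7.48 + 0.98*9 = 7.48 + 8.82 = 16.3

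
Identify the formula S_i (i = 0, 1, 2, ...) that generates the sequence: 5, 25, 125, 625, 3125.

Check ratios: 25 / 5 = 5.0
Common ratio r = 5.
First term a = 5.
Formula: S_i = 5 * 5^i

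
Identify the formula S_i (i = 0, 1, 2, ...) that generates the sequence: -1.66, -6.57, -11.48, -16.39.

Check differences: -6.57 - -1.66 = -4.91
-11.48 - -6.57 = -4.91
Common difference d = -4.91.
First term a = -1.66.
Formula: S_i = -1.66 - 4.91*i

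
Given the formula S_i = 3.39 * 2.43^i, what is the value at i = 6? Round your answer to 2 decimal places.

S_6 = 3.39 * 2.43^6 ≈ 3.39 * 205.8911 ≈ 697.97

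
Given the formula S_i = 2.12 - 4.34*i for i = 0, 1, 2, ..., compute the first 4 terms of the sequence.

This is an arithmetic sequence.
i=0: S_0 = 2.12 + -4.34*0 = 2.12
i=1: S_1 = 2.12 + -4.34*1 = -2.22
i=2: S_2 = 2.12 + -4.34*2 = -6.56
i=3: S_3 = 2.12 + -4.34*3 = -10.9
The first 4 terms are: [2.12, -2.22, -6.56, -10.9]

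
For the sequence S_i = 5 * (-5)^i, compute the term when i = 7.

S_7 = 5 * (-5)^7 = 5 * -78125 = -390625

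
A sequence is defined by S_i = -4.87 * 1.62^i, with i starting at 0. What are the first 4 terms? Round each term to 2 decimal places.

This is a geometric sequence.
i=0: S_0 = -4.87 * 1.62^0 = -4.87
i=1: S_1 = -4.87 * 1.62^1 ≈ -7.89
i=2: S_2 = -4.87 * 1.62^2 ≈ -12.78
i=3: S_3 = -4.87 * 1.62^3 ≈ -20.7
The first 4 terms are: [-4.87, -7.89, -12.78, -20.7]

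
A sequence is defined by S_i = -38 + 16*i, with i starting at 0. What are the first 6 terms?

This is an arithmetic sequence.
i=0: S_0 = -38 + 16*0 = -38
i=1: S_1 = -38 + 16*1 = -22
i=2: S_2 = -38 + 16*2 = -6
i=3: S_3 = -38 + 16*3 = 10
i=4: S_4 = -38 + 16*4 = 26
i=5: S_5 = -38 + 16*5 = 42
The first 6 terms are: [-38, -22, -6, 10, 26, 42]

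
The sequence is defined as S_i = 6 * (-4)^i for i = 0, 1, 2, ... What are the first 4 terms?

This is a geometric sequence.
i=0: S_0 = 6 * (-4)^0 = 6
i=1: S_1 = 6 * (-4)^1 = -24
i=2: S_2 = 6 * (-4)^2 = 96
i=3: S_3 = 6 * (-4)^3 = -384
The first 4 terms are: [6, -24, 96, -384]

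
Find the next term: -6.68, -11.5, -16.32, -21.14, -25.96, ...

Differences: -11.5 - -6.68 = -4.82
This is an arithmetic sequence with common difference d = -4.82.
Next term = -25.96 + -4.82 = -30.78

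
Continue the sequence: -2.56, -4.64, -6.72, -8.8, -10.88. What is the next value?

Differences: -4.64 - -2.56 = -2.08
This is an arithmetic sequence with common difference d = -2.08.
Next term = -10.88 + -2.08 = -12.96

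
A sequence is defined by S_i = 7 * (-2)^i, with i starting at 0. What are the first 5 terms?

This is a geometric sequence.
i=0: S_0 = 7 * (-2)^0 = 7
i=1: S_1 = 7 * (-2)^1 = -14
i=2: S_2 = 7 * (-2)^2 = 28
i=3: S_3 = 7 * (-2)^3 = -56
i=4: S_4 = 7 * (-2)^4 = 112
The first 5 terms are: [7, -14, 28, -56, 112]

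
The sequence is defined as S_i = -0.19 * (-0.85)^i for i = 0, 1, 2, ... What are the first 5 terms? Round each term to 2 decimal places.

This is a geometric sequence.
i=0: S_0 = -0.19 * (-0.85)^0 = -0.19
i=1: S_1 = -0.19 * (-0.85)^1 ≈ 0.16
i=2: S_2 = -0.19 * (-0.85)^2 ≈ -0.14
i=3: S_3 = -0.19 * (-0.85)^3 ≈ 0.12
i=4: S_4 = -0.19 * (-0.85)^4 ≈ -0.1
The first 5 terms are: [-0.19, 0.16, -0.14, 0.12, -0.1]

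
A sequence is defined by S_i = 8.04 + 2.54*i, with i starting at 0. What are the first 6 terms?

This is an arithmetic sequence.
i=0: S_0 = 8.04 + 2.54*0 = 8.04
i=1: S_1 = 8.04 + 2.54*1 = 10.58
i=2: S_2 = 8.04 + 2.54*2 = 13.12
i=3: S_3 = 8.04 + 2.54*3 = 15.66
i=4: S_4 = 8.04 + 2.54*4 = 18.2
i=5: S_5 = 8.04 + 2.54*5 = 20.74
The first 6 terms are: [8.04, 10.58, 13.12, 15.66, 18.2, 20.74]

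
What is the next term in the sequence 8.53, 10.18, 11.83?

Differences: 10.18 - 8.53 = 1.65
This is an arithmetic sequence with common difference d = 1.65.
Next term = 11.83 + 1.65 = 13.48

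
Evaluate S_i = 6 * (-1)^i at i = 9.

S_9 = 6 * (-1)^9 = 6 * -1 = -6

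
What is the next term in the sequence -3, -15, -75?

Ratios: -15 / -3 = 5.0
This is a geometric sequence with common ratio r = 5.
Next term = -75 * 5 = -375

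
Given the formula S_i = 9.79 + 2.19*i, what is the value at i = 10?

S_10 = 9.79 + 2.19*10 = 9.79 + 21.9 = 31.69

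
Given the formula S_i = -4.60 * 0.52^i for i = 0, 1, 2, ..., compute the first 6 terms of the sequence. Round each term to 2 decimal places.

This is a geometric sequence.
i=0: S_0 = -4.6 * 0.52^0 = -4.6
i=1: S_1 = -4.6 * 0.52^1 ≈ -2.39
i=2: S_2 = -4.6 * 0.52^2 ≈ -1.24
i=3: S_3 = -4.6 * 0.52^3 ≈ -0.65
i=4: S_4 = -4.6 * 0.52^4 ≈ -0.34
i=5: S_5 = -4.6 * 0.52^5 ≈ -0.17
The first 6 terms are: [-4.6, -2.39, -1.24, -0.65, -0.34, -0.17]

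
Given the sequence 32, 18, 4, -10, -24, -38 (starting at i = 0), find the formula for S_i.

Check differences: 18 - 32 = -14
4 - 18 = -14
Common difference d = -14.
First term a = 32.
Formula: S_i = 32 - 14*i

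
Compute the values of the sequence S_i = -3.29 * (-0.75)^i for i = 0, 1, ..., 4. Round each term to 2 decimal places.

This is a geometric sequence.
i=0: S_0 = -3.29 * (-0.75)^0 = -3.29
i=1: S_1 = -3.29 * (-0.75)^1 ≈ 2.47
i=2: S_2 = -3.29 * (-0.75)^2 ≈ -1.85
i=3: S_3 = -3.29 * (-0.75)^3 ≈ 1.39
i=4: S_4 = -3.29 * (-0.75)^4 ≈ -1.04
The first 5 terms are: [-3.29, 2.47, -1.85, 1.39, -1.04]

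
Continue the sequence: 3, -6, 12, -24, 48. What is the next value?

Ratios: -6 / 3 = -2.0
This is a geometric sequence with common ratio r = -2.
Next term = 48 * -2 = -96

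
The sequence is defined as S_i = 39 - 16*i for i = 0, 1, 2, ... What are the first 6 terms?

This is an arithmetic sequence.
i=0: S_0 = 39 + -16*0 = 39
i=1: S_1 = 39 + -16*1 = 23
i=2: S_2 = 39 + -16*2 = 7
i=3: S_3 = 39 + -16*3 = -9
i=4: S_4 = 39 + -16*4 = -25
i=5: S_5 = 39 + -16*5 = -41
The first 6 terms are: [39, 23, 7, -9, -25, -41]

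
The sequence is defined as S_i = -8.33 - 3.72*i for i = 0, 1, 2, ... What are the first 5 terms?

This is an arithmetic sequence.
i=0: S_0 = -8.33 + -3.72*0 = -8.33
i=1: S_1 = -8.33 + -3.72*1 = -12.05
i=2: S_2 = -8.33 + -3.72*2 = -15.77
i=3: S_3 = -8.33 + -3.72*3 = -19.49
i=4: S_4 = -8.33 + -3.72*4 = -23.21
The first 5 terms are: [-8.33, -12.05, -15.77, -19.49, -23.21]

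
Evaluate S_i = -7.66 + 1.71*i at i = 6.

S_6 = -7.66 + 1.71*6 = -7.66 + 10.26 = 2.6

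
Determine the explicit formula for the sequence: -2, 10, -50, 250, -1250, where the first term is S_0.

Check ratios: 10 / -2 = -5.0
Common ratio r = -5.
First term a = -2.
Formula: S_i = -2 * (-5)^i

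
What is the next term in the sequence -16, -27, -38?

Differences: -27 - -16 = -11
This is an arithmetic sequence with common difference d = -11.
Next term = -38 + -11 = -49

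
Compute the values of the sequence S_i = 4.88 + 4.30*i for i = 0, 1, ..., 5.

This is an arithmetic sequence.
i=0: S_0 = 4.88 + 4.3*0 = 4.88
i=1: S_1 = 4.88 + 4.3*1 = 9.18
i=2: S_2 = 4.88 + 4.3*2 = 13.48
i=3: S_3 = 4.88 + 4.3*3 = 17.78
i=4: S_4 = 4.88 + 4.3*4 = 22.08
i=5: S_5 = 4.88 + 4.3*5 = 26.38
The first 6 terms are: [4.88, 9.18, 13.48, 17.78, 22.08, 26.38]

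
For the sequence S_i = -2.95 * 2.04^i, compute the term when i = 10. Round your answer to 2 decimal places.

S_10 = -2.95 * 2.04^10 ≈ -2.95 * 1248.2503 ≈ -3682.34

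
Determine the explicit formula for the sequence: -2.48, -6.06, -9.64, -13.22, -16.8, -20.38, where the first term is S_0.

Check differences: -6.06 - -2.48 = -3.58
-9.64 - -6.06 = -3.58
Common difference d = -3.58.
First term a = -2.48.
Formula: S_i = -2.48 - 3.58*i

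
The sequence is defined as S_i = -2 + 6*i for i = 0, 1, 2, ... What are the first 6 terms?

This is an arithmetic sequence.
i=0: S_0 = -2 + 6*0 = -2
i=1: S_1 = -2 + 6*1 = 4
i=2: S_2 = -2 + 6*2 = 10
i=3: S_3 = -2 + 6*3 = 16
i=4: S_4 = -2 + 6*4 = 22
i=5: S_5 = -2 + 6*5 = 28
The first 6 terms are: [-2, 4, 10, 16, 22, 28]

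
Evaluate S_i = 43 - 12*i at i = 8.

S_8 = 43 + -12*8 = 43 + -96 = -53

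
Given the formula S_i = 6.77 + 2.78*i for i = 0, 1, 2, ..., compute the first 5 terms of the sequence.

This is an arithmetic sequence.
i=0: S_0 = 6.77 + 2.78*0 = 6.77
i=1: S_1 = 6.77 + 2.78*1 = 9.55
i=2: S_2 = 6.77 + 2.78*2 = 12.33
i=3: S_3 = 6.77 + 2.78*3 = 15.11
i=4: S_4 = 6.77 + 2.78*4 = 17.89
The first 5 terms are: [6.77, 9.55, 12.33, 15.11, 17.89]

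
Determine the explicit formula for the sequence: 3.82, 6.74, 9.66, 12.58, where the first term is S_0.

Check differences: 6.74 - 3.82 = 2.92
9.66 - 6.74 = 2.92
Common difference d = 2.92.
First term a = 3.82.
Formula: S_i = 3.82 + 2.92*i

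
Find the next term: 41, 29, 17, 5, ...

Differences: 29 - 41 = -12
This is an arithmetic sequence with common difference d = -12.
Next term = 5 + -12 = -7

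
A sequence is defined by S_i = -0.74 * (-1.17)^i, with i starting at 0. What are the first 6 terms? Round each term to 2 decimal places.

This is a geometric sequence.
i=0: S_0 = -0.74 * (-1.17)^0 = -0.74
i=1: S_1 = -0.74 * (-1.17)^1 ≈ 0.87
i=2: S_2 = -0.74 * (-1.17)^2 ≈ -1.01
i=3: S_3 = -0.74 * (-1.17)^3 ≈ 1.19
i=4: S_4 = -0.74 * (-1.17)^4 ≈ -1.39
i=5: S_5 = -0.74 * (-1.17)^5 ≈ 1.62
The first 6 terms are: [-0.74, 0.87, -1.01, 1.19, -1.39, 1.62]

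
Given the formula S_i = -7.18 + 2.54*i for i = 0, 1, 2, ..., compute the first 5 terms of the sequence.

This is an arithmetic sequence.
i=0: S_0 = -7.18 + 2.54*0 = -7.18
i=1: S_1 = -7.18 + 2.54*1 = -4.64
i=2: S_2 = -7.18 + 2.54*2 = -2.1
i=3: S_3 = -7.18 + 2.54*3 = 0.44
i=4: S_4 = -7.18 + 2.54*4 = 2.98
The first 5 terms are: [-7.18, -4.64, -2.1, 0.44, 2.98]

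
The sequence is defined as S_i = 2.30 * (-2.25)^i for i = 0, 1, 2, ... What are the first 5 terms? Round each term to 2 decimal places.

This is a geometric sequence.
i=0: S_0 = 2.3 * (-2.25)^0 = 2.3
i=1: S_1 = 2.3 * (-2.25)^1 ≈ -5.18
i=2: S_2 = 2.3 * (-2.25)^2 ≈ 11.64
i=3: S_3 = 2.3 * (-2.25)^3 ≈ -26.2
i=4: S_4 = 2.3 * (-2.25)^4 ≈ 58.95
The first 5 terms are: [2.3, -5.18, 11.64, -26.2, 58.95]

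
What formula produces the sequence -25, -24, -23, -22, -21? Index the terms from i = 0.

Check differences: -24 - -25 = 1
-23 - -24 = 1
Common difference d = 1.
First term a = -25.
Formula: S_i = -25 + 1*i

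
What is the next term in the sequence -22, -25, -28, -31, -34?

Differences: -25 - -22 = -3
This is an arithmetic sequence with common difference d = -3.
Next term = -34 + -3 = -37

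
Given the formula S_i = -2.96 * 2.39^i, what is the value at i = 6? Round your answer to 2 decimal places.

S_6 = -2.96 * 2.39^6 ≈ -2.96 * 186.3749 ≈ -551.67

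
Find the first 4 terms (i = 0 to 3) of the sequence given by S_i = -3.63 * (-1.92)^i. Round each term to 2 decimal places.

This is a geometric sequence.
i=0: S_0 = -3.63 * (-1.92)^0 = -3.63
i=1: S_1 = -3.63 * (-1.92)^1 ≈ 6.97
i=2: S_2 = -3.63 * (-1.92)^2 ≈ -13.38
i=3: S_3 = -3.63 * (-1.92)^3 ≈ 25.69
The first 4 terms are: [-3.63, 6.97, -13.38, 25.69]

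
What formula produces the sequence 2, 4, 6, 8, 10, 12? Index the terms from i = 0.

Check differences: 4 - 2 = 2
6 - 4 = 2
Common difference d = 2.
First term a = 2.
Formula: S_i = 2 + 2*i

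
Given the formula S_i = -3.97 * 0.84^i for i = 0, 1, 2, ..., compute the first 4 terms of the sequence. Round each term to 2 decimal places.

This is a geometric sequence.
i=0: S_0 = -3.97 * 0.84^0 = -3.97
i=1: S_1 = -3.97 * 0.84^1 ≈ -3.33
i=2: S_2 = -3.97 * 0.84^2 ≈ -2.8
i=3: S_3 = -3.97 * 0.84^3 ≈ -2.35
The first 4 terms are: [-3.97, -3.33, -2.8, -2.35]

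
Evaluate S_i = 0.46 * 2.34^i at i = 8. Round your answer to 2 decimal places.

S_8 = 0.46 * 2.34^8 ≈ 0.46 * 898.932 ≈ 413.51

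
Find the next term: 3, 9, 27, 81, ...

Ratios: 9 / 3 = 3.0
This is a geometric sequence with common ratio r = 3.
Next term = 81 * 3 = 243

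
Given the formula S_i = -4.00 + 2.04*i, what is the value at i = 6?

S_6 = -4.0 + 2.04*6 = -4.0 + 12.24 = 8.24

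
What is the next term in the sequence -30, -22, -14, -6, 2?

Differences: -22 - -30 = 8
This is an arithmetic sequence with common difference d = 8.
Next term = 2 + 8 = 10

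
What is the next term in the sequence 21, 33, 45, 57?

Differences: 33 - 21 = 12
This is an arithmetic sequence with common difference d = 12.
Next term = 57 + 12 = 69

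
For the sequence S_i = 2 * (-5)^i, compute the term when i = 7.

S_7 = 2 * (-5)^7 = 2 * -78125 = -156250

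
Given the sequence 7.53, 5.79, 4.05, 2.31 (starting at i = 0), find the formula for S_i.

Check differences: 5.79 - 7.53 = -1.74
4.05 - 5.79 = -1.74
Common difference d = -1.74.
First term a = 7.53.
Formula: S_i = 7.53 - 1.74*i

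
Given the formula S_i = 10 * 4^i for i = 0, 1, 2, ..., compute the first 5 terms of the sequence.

This is a geometric sequence.
i=0: S_0 = 10 * 4^0 = 10
i=1: S_1 = 10 * 4^1 = 40
i=2: S_2 = 10 * 4^2 = 160
i=3: S_3 = 10 * 4^3 = 640
i=4: S_4 = 10 * 4^4 = 2560
The first 5 terms are: [10, 40, 160, 640, 2560]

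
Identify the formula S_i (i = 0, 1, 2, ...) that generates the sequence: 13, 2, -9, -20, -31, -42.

Check differences: 2 - 13 = -11
-9 - 2 = -11
Common difference d = -11.
First term a = 13.
Formula: S_i = 13 - 11*i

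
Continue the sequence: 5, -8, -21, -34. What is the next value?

Differences: -8 - 5 = -13
This is an arithmetic sequence with common difference d = -13.
Next term = -34 + -13 = -47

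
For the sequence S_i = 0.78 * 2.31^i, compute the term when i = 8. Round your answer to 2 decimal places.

S_8 = 0.78 * 2.31^8 ≈ 0.78 * 810.7666 ≈ 632.4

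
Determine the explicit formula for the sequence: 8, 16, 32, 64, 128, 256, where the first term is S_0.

Check ratios: 16 / 8 = 2.0
Common ratio r = 2.
First term a = 8.
Formula: S_i = 8 * 2^i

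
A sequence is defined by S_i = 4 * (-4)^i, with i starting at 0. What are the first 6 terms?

This is a geometric sequence.
i=0: S_0 = 4 * (-4)^0 = 4
i=1: S_1 = 4 * (-4)^1 = -16
i=2: S_2 = 4 * (-4)^2 = 64
i=3: S_3 = 4 * (-4)^3 = -256
i=4: S_4 = 4 * (-4)^4 = 1024
i=5: S_5 = 4 * (-4)^5 = -4096
The first 6 terms are: [4, -16, 64, -256, 1024, -4096]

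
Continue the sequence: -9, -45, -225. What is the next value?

Ratios: -45 / -9 = 5.0
This is a geometric sequence with common ratio r = 5.
Next term = -225 * 5 = -1125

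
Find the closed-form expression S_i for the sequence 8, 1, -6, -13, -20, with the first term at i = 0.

Check differences: 1 - 8 = -7
-6 - 1 = -7
Common difference d = -7.
First term a = 8.
Formula: S_i = 8 - 7*i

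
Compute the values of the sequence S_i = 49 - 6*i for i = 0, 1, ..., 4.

This is an arithmetic sequence.
i=0: S_0 = 49 + -6*0 = 49
i=1: S_1 = 49 + -6*1 = 43
i=2: S_2 = 49 + -6*2 = 37
i=3: S_3 = 49 + -6*3 = 31
i=4: S_4 = 49 + -6*4 = 25
The first 5 terms are: [49, 43, 37, 31, 25]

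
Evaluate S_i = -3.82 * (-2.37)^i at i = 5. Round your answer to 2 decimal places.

S_5 = -3.82 * (-2.37)^5 ≈ -3.82 * -74.7725 ≈ 285.63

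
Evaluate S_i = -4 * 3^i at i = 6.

S_6 = -4 * 3^6 = -4 * 729 = -2916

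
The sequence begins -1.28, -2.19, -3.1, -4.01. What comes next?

Differences: -2.19 - -1.28 = -0.91
This is an arithmetic sequence with common difference d = -0.91.
Next term = -4.01 + -0.91 = -4.92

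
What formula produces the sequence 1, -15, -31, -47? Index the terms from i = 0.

Check differences: -15 - 1 = -16
-31 - -15 = -16
Common difference d = -16.
First term a = 1.
Formula: S_i = 1 - 16*i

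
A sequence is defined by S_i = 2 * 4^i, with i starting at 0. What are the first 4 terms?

This is a geometric sequence.
i=0: S_0 = 2 * 4^0 = 2
i=1: S_1 = 2 * 4^1 = 8
i=2: S_2 = 2 * 4^2 = 32
i=3: S_3 = 2 * 4^3 = 128
The first 4 terms are: [2, 8, 32, 128]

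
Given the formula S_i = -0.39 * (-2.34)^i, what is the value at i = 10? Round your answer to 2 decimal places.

S_10 = -0.39 * (-2.34)^10 ≈ -0.39 * 4922.1923 ≈ -1919.65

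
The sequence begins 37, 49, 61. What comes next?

Differences: 49 - 37 = 12
This is an arithmetic sequence with common difference d = 12.
Next term = 61 + 12 = 73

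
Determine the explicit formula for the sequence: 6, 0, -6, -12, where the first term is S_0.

Check differences: 0 - 6 = -6
-6 - 0 = -6
Common difference d = -6.
First term a = 6.
Formula: S_i = 6 - 6*i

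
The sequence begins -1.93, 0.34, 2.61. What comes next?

Differences: 0.34 - -1.93 = 2.27
This is an arithmetic sequence with common difference d = 2.27.
Next term = 2.61 + 2.27 = 4.88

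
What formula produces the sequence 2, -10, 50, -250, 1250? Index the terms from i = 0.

Check ratios: -10 / 2 = -5.0
Common ratio r = -5.
First term a = 2.
Formula: S_i = 2 * (-5)^i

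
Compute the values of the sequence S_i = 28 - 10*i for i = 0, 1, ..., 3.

This is an arithmetic sequence.
i=0: S_0 = 28 + -10*0 = 28
i=1: S_1 = 28 + -10*1 = 18
i=2: S_2 = 28 + -10*2 = 8
i=3: S_3 = 28 + -10*3 = -2
The first 4 terms are: [28, 18, 8, -2]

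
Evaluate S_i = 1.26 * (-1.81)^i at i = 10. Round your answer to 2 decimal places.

S_10 = 1.26 * (-1.81)^10 ≈ 1.26 * 377.386 ≈ 475.51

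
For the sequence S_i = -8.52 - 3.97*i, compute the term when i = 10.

S_10 = -8.52 + -3.97*10 = -8.52 + -39.7 = -48.22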